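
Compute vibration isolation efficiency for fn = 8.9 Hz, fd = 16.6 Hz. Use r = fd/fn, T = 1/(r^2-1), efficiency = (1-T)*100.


r = 16.6 / 8.9 = 1.86517
r^2 - 1 = 1.86517^2 - 1 = 2.47886
T = 1/2.47886 = 0.403411
Efficiency = (1 - 0.403411)*100 = 59.659 %


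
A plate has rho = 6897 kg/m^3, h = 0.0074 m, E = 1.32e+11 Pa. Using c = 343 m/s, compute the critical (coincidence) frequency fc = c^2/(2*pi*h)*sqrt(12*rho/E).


12*rho/E = 12*6897/1.32e+11 = 6.27e-07
sqrt(12*rho/E) = sqrt(6.27e-07) = 0.000791833
c^2/(2*pi*h) = 343^2/(2*pi*0.0074) = 2.53033e+06
fc = 2.53033e+06 * 0.000791833 = 2003.6 Hz


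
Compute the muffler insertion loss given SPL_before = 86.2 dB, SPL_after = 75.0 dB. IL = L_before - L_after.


Insertion loss = SPL without muffler - SPL with muffler
IL = 86.2 - 75.0 = 11.2 dB


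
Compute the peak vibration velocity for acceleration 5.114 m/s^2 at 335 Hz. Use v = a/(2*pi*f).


omega = 2*pi*f = 2*pi*335 = 2104.87 rad/s
v = a / omega = 5.114 / 2104.87 = 0.0024296 m/s


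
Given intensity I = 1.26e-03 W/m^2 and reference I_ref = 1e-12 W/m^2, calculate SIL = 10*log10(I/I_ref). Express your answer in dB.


I / I_ref = 1.26e-03 / 1e-12 = 1.26e+09
SIL = 10 * log10(1.26e+09) = 91.004 dB


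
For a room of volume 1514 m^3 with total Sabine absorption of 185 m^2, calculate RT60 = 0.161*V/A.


RT60 = 0.161 * 1514 / 185 = 1.3176 s


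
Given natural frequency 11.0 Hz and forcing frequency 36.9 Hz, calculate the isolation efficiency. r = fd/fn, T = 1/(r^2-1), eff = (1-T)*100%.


r = 36.9 / 11.0 = 3.35455
r^2 - 1 = 3.35455^2 - 1 = 10.253
T = 1/10.253 = 0.0975324
Efficiency = (1 - 0.0975324)*100 = 90.247 %


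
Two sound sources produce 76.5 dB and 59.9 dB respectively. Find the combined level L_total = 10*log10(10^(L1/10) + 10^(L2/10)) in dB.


10^(76.5/10) = 4.46684e+07
10^(59.9/10) = 977237
Sum = 4.46684e+07 + 977237 = 4.56456e+07
L_total = 10*log10(4.56456e+07) = 76.594 dB


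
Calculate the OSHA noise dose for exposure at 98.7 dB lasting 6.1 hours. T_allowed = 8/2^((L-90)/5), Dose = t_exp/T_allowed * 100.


T_allowed = 8 / 2^((98.7 - 90)/5) = 2.39496 hr
Dose = 6.1 / 2.39496 * 100 = 254.7 %


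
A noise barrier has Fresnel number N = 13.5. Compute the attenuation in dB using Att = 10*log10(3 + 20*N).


3 + 20*N = 3 + 20*13.5 = 273
Att = 10*log10(273) = 24.362 dB


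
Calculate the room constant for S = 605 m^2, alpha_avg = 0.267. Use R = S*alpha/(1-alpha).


R = 605 * 0.267 / (1 - 0.267) = 220.38 m^2


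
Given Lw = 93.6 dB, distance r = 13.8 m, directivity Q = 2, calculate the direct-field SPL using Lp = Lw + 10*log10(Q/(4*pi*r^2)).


4*pi*r^2 = 4*pi*13.8^2 = 2393.14 m^2
Q / (4*pi*r^2) = 2 / 2393.14 = 0.000835722
Lp = 93.6 + 10*log10(0.000835722) = 62.821 dB


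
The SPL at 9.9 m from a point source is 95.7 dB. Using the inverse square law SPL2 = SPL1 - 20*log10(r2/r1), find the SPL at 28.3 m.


r2/r1 = 28.3/9.9 = 2.85859
Correction = 20*log10(2.85859) = 9.12304 dB
SPL2 = 95.7 - 9.12304 = 86.577 dB


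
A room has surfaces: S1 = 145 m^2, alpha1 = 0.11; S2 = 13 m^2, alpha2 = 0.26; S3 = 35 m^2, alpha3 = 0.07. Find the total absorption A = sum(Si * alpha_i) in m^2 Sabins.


145 * 0.11 = 15.95
13 * 0.26 = 3.38
35 * 0.07 = 2.45
A_total = 15.95 + 3.38 + 2.45 = 21.78 m^2


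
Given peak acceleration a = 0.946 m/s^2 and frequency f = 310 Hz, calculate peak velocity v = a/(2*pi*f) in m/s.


omega = 2*pi*f = 2*pi*310 = 1947.79 rad/s
v = a / omega = 0.946 / 1947.79 = 0.00048568 m/s


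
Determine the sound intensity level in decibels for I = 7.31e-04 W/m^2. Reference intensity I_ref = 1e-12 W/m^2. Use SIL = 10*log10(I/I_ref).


I / I_ref = 7.31e-04 / 1e-12 = 7.31e+08
SIL = 10 * log10(7.31e+08) = 88.639 dB


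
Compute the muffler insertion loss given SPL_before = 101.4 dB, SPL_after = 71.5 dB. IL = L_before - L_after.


Insertion loss = SPL without muffler - SPL with muffler
IL = 101.4 - 71.5 = 29.9 dB


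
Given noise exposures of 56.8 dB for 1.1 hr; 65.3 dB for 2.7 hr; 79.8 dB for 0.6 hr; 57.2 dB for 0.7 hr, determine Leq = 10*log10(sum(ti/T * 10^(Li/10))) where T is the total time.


T_total = 1.1 + 2.7 + 0.6 + 0.7 = 5.1 hr
(1.1/5.1) * 10^(56.8/10) = 103234
(2.7/5.1) * 10^(65.3/10) = 1.79388e+06
(0.6/5.1) * 10^(79.8/10) = 1.12352e+07
(0.7/5.1) * 10^(57.2/10) = 72032.4
Sum = 103234 + 1.79388e+06 + 1.12352e+07 + 72032.4 = 1.32043e+07
Leq = 10*log10(1.32043e+07) = 71.207 dB


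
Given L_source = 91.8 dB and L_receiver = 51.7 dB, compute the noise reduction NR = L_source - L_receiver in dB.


NR = L_source - L_receiver (difference between source and receiving room levels)
NR = 91.8 - 51.7 = 40.1 dB


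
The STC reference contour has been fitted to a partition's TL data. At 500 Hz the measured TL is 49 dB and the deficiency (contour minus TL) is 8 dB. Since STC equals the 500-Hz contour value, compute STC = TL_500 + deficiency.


By ASTM E413, STC = value of the fitted reference contour at 500 Hz.
Contour value at 500 Hz = TL_500 + deficiency = 49 + 8 = 57
STC = 57


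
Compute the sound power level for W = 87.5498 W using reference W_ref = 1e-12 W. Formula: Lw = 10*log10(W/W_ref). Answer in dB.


W / W_ref = 87.5498 / 1e-12 = 8.75498e+13
Lw = 10 * log10(8.75498e+13) = 139.42 dB


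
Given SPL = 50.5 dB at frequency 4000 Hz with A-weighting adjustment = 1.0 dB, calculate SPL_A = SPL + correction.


A-weighting table: 4000 Hz -> 1.0 dB correction
SPL_A = SPL + correction = 50.5 + (1.0) = 51.5 dBA


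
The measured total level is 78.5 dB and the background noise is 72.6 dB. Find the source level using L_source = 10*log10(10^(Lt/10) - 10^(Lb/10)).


10^(78.5/10) = 7.07946e+07
10^(72.6/10) = 1.8197e+07
Difference = 7.07946e+07 - 1.8197e+07 = 5.25976e+07
L_source = 10*log10(5.25976e+07) = 77.21 dB


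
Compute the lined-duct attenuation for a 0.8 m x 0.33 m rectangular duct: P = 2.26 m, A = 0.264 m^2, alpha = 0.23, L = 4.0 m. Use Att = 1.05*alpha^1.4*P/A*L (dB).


alpha^1.4 = 0.23^1.4 = 0.127767
Attenuation rate = 1.05 * alpha^1.4 * P / A
= 1.05 * 0.127767 * 2.26 / 0.264 = 1.14845 dB/m
Total Att = 1.14845 * 4.0 = 4.5938 dB


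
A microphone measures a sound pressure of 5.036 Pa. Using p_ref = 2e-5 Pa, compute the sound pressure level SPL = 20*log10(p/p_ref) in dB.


p / p_ref = 5.036 / 2e-5 = 251800
SPL = 20 * log10(251800) = 108.02 dB


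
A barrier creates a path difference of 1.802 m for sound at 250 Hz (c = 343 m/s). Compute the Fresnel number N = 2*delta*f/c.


N = 2*delta*f/c = 2*delta/lambda, where lambda = c/f
lambda = 343 / 250 = 1.372 m
N = 2 * 1.802 / 1.372 = 2.6268


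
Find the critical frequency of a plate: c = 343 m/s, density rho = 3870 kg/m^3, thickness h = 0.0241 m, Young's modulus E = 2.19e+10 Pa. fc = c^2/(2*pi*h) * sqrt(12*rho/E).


12*rho/E = 12*3870/2.19e+10 = 2.12055e-06
sqrt(12*rho/E) = sqrt(2.12055e-06) = 0.00145621
c^2/(2*pi*h) = 343^2/(2*pi*0.0241) = 776947
fc = 776947 * 0.00145621 = 1131.4 Hz


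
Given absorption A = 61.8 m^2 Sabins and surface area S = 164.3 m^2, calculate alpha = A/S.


Absorption coefficient = absorbed power / incident power
alpha = A / S = 61.8 / 164.3 = 0.37614


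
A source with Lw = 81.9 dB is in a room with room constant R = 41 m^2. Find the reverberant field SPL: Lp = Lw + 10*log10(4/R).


4/R = 4/41 = 0.097561
Lp = 81.9 + 10*log10(0.097561) = 71.793 dB


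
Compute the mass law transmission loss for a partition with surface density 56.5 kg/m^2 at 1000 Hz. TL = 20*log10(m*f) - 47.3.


m * f = 56.5 * 1000 = 56500
20*log10(56500) = 95.041 dB
TL = 95.041 - 47.3 = 47.741 dB


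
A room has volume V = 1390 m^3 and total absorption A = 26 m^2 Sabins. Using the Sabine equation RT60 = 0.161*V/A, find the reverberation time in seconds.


RT60 = 0.161 * 1390 / 26 = 8.6073 s


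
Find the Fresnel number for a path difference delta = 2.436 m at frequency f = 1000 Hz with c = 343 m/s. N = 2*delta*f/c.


N = 2*delta*f/c = 2*delta/lambda, where lambda = c/f
lambda = 343 / 1000 = 0.343 m
N = 2 * 2.436 / 0.343 = 14.204


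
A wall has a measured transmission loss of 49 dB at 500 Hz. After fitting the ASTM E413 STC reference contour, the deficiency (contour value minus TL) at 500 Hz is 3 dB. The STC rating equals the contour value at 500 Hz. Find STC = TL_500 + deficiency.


By ASTM E413, STC = value of the fitted reference contour at 500 Hz.
Contour value at 500 Hz = TL_500 + deficiency = 49 + 3 = 52
STC = 52


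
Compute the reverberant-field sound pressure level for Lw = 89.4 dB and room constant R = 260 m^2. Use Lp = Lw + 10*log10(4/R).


4/R = 4/260 = 0.0153846
Lp = 89.4 + 10*log10(0.0153846) = 71.271 dB


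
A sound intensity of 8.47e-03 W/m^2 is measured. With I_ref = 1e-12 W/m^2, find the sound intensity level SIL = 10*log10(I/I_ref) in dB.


I / I_ref = 8.47e-03 / 1e-12 = 8.47e+09
SIL = 10 * log10(8.47e+09) = 99.279 dB


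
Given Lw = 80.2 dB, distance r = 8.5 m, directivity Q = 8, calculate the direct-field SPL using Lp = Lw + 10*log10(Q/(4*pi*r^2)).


4*pi*r^2 = 4*pi*8.5^2 = 907.92 m^2
Q / (4*pi*r^2) = 8 / 907.92 = 0.00881135
Lp = 80.2 + 10*log10(0.00881135) = 59.65 dB


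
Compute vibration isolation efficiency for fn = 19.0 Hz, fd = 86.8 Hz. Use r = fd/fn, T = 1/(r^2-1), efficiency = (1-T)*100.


r = 86.8 / 19.0 = 4.56842
r^2 - 1 = 4.56842^2 - 1 = 19.8705
T = 1/19.8705 = 0.0503259
Efficiency = (1 - 0.0503259)*100 = 94.967 %


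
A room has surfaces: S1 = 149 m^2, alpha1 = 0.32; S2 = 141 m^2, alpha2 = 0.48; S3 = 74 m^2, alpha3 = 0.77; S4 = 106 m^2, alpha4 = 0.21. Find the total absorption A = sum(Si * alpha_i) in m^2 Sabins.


149 * 0.32 = 47.68
141 * 0.48 = 67.68
74 * 0.77 = 56.98
106 * 0.21 = 22.26
A_total = 47.68 + 67.68 + 56.98 + 22.26 = 194.6 m^2


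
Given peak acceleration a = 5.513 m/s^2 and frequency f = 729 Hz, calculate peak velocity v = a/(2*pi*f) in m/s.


omega = 2*pi*f = 2*pi*729 = 4580.44 rad/s
v = a / omega = 5.513 / 4580.44 = 0.0012036 m/s


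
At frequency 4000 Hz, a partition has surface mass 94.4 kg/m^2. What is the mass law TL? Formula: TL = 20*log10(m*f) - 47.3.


m * f = 94.4 * 4000 = 377600
20*log10(377600) = 111.541 dB
TL = 111.541 - 47.3 = 64.241 dB


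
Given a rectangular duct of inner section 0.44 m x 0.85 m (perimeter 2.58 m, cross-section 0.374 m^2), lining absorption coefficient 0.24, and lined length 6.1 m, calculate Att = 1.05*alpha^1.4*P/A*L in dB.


alpha^1.4 = 0.24^1.4 = 0.135611
Attenuation rate = 1.05 * alpha^1.4 * P / A
= 1.05 * 0.135611 * 2.58 / 0.374 = 0.982273 dB/m
Total Att = 0.982273 * 6.1 = 5.9919 dB


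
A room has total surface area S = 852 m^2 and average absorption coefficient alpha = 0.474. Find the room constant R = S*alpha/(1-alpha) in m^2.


R = 852 * 0.474 / (1 - 0.474) = 767.77 m^2


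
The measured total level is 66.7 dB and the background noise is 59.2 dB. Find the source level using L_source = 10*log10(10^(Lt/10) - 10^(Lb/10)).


10^(66.7/10) = 4.67735e+06
10^(59.2/10) = 831764
Difference = 4.67735e+06 - 831764 = 3.84559e+06
L_source = 10*log10(3.84559e+06) = 65.85 dB


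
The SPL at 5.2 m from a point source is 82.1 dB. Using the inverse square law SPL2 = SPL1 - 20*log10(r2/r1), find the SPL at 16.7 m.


r2/r1 = 16.7/5.2 = 3.21154
Correction = 20*log10(3.21154) = 10.1343 dB
SPL2 = 82.1 - 10.1343 = 71.966 dB


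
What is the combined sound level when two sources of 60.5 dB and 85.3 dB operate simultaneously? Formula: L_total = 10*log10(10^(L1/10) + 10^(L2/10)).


10^(60.5/10) = 1.12202e+06
10^(85.3/10) = 3.38844e+08
Sum = 1.12202e+06 + 3.38844e+08 = 3.39966e+08
L_total = 10*log10(3.39966e+08) = 85.314 dB


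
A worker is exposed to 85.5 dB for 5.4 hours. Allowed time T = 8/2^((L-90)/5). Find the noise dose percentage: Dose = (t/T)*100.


T_allowed = 8 / 2^((85.5 - 90)/5) = 14.9285 hr
Dose = 5.4 / 14.9285 * 100 = 36.172 %


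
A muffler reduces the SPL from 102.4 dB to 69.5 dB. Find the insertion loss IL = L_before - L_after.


Insertion loss = SPL without muffler - SPL with muffler
IL = 102.4 - 69.5 = 32.9 dB


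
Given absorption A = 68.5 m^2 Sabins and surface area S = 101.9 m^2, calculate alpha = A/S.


Absorption coefficient = absorbed power / incident power
alpha = A / S = 68.5 / 101.9 = 0.67223


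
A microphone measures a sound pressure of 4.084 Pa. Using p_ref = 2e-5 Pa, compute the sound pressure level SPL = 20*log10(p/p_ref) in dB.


p / p_ref = 4.084 / 2e-5 = 204200
SPL = 20 * log10(204200) = 106.2 dB


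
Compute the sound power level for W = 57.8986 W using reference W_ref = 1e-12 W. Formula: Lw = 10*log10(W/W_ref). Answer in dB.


W / W_ref = 57.8986 / 1e-12 = 5.78986e+13
Lw = 10 * log10(5.78986e+13) = 137.63 dB


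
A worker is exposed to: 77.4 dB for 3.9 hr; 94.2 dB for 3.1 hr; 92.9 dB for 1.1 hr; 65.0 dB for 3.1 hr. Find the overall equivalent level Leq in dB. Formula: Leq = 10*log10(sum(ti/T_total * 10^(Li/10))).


T_total = 3.9 + 3.1 + 1.1 + 3.1 = 11.2 hr
(3.9/11.2) * 10^(77.4/10) = 1.91358e+07
(3.1/11.2) * 10^(94.2/10) = 7.28021e+08
(1.1/11.2) * 10^(92.9/10) = 1.91503e+08
(3.1/11.2) * 10^(65.0/10) = 875273
Sum = 1.91358e+07 + 7.28021e+08 + 1.91503e+08 + 875273 = 9.39535e+08
Leq = 10*log10(9.39535e+08) = 89.729 dB


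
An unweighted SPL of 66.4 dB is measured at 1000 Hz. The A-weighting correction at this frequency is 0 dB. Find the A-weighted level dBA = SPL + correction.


A-weighting table: 1000 Hz -> 0 dB correction
SPL_A = SPL + correction = 66.4 + (0) = 66.4 dBA


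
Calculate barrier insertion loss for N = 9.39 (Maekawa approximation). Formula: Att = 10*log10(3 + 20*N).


3 + 20*N = 3 + 20*9.39 = 190.8
Att = 10*log10(190.8) = 22.806 dB


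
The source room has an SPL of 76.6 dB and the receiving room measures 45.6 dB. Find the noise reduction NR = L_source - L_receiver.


NR = L_source - L_receiver (difference between source and receiving room levels)
NR = 76.6 - 45.6 = 31 dB


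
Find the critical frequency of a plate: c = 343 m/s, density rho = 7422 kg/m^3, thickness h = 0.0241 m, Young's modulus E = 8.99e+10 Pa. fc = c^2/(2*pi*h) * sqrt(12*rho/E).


12*rho/E = 12*7422/8.99e+10 = 9.90701e-07
sqrt(12*rho/E) = sqrt(9.90701e-07) = 0.00099534
c^2/(2*pi*h) = 343^2/(2*pi*0.0241) = 776947
fc = 776947 * 0.00099534 = 773.33 Hz


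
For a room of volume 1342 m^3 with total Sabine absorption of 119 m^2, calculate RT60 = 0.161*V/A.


RT60 = 0.161 * 1342 / 119 = 1.8156 s


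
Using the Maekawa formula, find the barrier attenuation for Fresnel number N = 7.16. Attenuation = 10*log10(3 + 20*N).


3 + 20*N = 3 + 20*7.16 = 146.2
Att = 10*log10(146.2) = 21.649 dB


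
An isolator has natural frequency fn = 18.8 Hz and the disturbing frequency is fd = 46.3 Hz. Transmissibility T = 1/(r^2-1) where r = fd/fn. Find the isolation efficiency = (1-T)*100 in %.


r = 46.3 / 18.8 = 2.46277
r^2 - 1 = 2.46277^2 - 1 = 5.06524
T = 1/5.06524 = 0.197424
Efficiency = (1 - 0.197424)*100 = 80.258 %


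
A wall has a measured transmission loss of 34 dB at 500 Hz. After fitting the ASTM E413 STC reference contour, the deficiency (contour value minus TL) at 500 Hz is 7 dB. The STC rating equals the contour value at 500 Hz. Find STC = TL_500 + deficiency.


By ASTM E413, STC = value of the fitted reference contour at 500 Hz.
Contour value at 500 Hz = TL_500 + deficiency = 34 + 7 = 41
STC = 41


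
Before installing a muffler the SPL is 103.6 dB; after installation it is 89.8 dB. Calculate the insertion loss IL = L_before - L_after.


Insertion loss = SPL without muffler - SPL with muffler
IL = 103.6 - 89.8 = 13.8 dB


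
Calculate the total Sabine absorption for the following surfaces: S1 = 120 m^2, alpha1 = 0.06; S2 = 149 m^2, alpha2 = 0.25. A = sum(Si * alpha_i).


120 * 0.06 = 7.2
149 * 0.25 = 37.25
A_total = 7.2 + 37.25 = 44.45 m^2


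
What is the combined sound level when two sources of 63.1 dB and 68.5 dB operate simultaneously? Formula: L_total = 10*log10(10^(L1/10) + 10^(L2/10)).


10^(63.1/10) = 2.04174e+06
10^(68.5/10) = 7.07946e+06
Sum = 2.04174e+06 + 7.07946e+06 = 9.1212e+06
L_total = 10*log10(9.1212e+06) = 69.601 dB


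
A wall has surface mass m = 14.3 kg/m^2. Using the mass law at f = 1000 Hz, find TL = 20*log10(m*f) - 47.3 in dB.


m * f = 14.3 * 1000 = 14300
20*log10(14300) = 83.1067 dB
TL = 83.1067 - 47.3 = 35.807 dB


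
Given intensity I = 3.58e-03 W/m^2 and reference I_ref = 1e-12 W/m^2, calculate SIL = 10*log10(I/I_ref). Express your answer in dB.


I / I_ref = 3.58e-03 / 1e-12 = 3.58e+09
SIL = 10 * log10(3.58e+09) = 95.539 dB


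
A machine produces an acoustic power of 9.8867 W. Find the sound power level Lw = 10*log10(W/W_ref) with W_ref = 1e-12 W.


W / W_ref = 9.8867 / 1e-12 = 9.8867e+12
Lw = 10 * log10(9.8867e+12) = 129.95 dB


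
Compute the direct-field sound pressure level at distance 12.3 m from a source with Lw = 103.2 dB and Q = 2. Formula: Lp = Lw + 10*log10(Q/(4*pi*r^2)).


4*pi*r^2 = 4*pi*12.3^2 = 1901.17 m^2
Q / (4*pi*r^2) = 2 / 1901.17 = 0.00105198
Lp = 103.2 + 10*log10(0.00105198) = 73.42 dB


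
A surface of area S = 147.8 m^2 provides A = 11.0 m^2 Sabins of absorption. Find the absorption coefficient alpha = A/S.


Absorption coefficient = absorbed power / incident power
alpha = A / S = 11.0 / 147.8 = 0.074425


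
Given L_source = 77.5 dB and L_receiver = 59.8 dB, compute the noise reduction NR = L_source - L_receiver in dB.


NR = L_source - L_receiver (difference between source and receiving room levels)
NR = 77.5 - 59.8 = 17.7 dB


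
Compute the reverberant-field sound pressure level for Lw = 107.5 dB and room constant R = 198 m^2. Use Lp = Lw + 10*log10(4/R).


4/R = 4/198 = 0.020202
Lp = 107.5 + 10*log10(0.020202) = 90.554 dB


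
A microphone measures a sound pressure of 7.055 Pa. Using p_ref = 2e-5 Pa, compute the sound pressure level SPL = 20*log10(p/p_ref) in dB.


p / p_ref = 7.055 / 2e-5 = 352750
SPL = 20 * log10(352750) = 110.95 dB


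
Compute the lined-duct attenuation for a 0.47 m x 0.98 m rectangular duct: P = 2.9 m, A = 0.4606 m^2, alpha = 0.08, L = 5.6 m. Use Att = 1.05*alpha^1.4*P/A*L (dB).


alpha^1.4 = 0.08^1.4 = 0.029129
Attenuation rate = 1.05 * alpha^1.4 * P / A
= 1.05 * 0.029129 * 2.9 / 0.4606 = 0.19257 dB/m
Total Att = 0.19257 * 5.6 = 1.0784 dB


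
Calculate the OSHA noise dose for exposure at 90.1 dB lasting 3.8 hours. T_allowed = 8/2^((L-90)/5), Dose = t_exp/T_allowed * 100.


T_allowed = 8 / 2^((90.1 - 90)/5) = 7.88986 hr
Dose = 3.8 / 7.88986 * 100 = 48.163 %


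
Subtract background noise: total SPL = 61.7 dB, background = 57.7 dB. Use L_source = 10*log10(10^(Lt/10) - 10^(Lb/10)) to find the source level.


10^(61.7/10) = 1.47911e+06
10^(57.7/10) = 588844
Difference = 1.47911e+06 - 588844 = 890266
L_source = 10*log10(890266) = 59.495 dB


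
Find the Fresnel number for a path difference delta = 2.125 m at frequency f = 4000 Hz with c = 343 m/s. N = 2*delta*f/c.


N = 2*delta*f/c = 2*delta/lambda, where lambda = c/f
lambda = 343 / 4000 = 0.08575 m
N = 2 * 2.125 / 0.08575 = 49.563


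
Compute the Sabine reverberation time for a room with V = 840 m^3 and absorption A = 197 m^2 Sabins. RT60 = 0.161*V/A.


RT60 = 0.161 * 840 / 197 = 0.6865 s


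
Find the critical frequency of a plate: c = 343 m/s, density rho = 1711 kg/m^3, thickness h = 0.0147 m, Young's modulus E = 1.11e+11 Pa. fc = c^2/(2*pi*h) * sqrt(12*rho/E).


12*rho/E = 12*1711/1.11e+11 = 1.84973e-07
sqrt(12*rho/E) = sqrt(1.84973e-07) = 0.000430085
c^2/(2*pi*h) = 343^2/(2*pi*0.0147) = 1.27377e+06
fc = 1.27377e+06 * 0.000430085 = 547.83 Hz


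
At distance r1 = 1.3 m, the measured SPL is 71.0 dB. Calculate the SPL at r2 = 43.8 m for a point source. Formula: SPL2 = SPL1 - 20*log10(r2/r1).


r2/r1 = 43.8/1.3 = 33.6923
Correction = 20*log10(33.6923) = 30.5506 dB
SPL2 = 71.0 - 30.5506 = 40.449 dB


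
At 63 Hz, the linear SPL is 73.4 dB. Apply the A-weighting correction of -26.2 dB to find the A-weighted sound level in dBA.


A-weighting table: 63 Hz -> -26.2 dB correction
SPL_A = SPL + correction = 73.4 + (-26.2) = 47.2 dBA


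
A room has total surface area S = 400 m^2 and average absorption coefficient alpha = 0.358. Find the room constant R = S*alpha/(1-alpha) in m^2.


R = 400 * 0.358 / (1 - 0.358) = 223.05 m^2


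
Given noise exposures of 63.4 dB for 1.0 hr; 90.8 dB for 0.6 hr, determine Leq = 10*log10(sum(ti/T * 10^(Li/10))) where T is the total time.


T_total = 1.0 + 0.6 = 1.6 hr
(1.0/1.6) * 10^(63.4/10) = 1.36735e+06
(0.6/1.6) * 10^(90.8/10) = 4.50849e+08
Sum = 1.36735e+06 + 4.50849e+08 = 4.52216e+08
Leq = 10*log10(4.52216e+08) = 86.553 dB


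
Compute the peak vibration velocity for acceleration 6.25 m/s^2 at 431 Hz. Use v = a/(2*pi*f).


omega = 2*pi*f = 2*pi*431 = 2708.05 rad/s
v = a / omega = 6.25 / 2708.05 = 0.0023079 m/s


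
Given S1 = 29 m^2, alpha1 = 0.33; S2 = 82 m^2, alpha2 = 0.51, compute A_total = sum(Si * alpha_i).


29 * 0.33 = 9.57
82 * 0.51 = 41.82
A_total = 9.57 + 41.82 = 51.39 m^2


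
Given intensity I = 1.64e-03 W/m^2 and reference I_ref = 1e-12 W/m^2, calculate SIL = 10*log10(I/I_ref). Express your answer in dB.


I / I_ref = 1.64e-03 / 1e-12 = 1.64e+09
SIL = 10 * log10(1.64e+09) = 92.148 dB


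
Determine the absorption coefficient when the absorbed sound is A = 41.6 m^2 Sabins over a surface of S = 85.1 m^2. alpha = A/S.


Absorption coefficient = absorbed power / incident power
alpha = A / S = 41.6 / 85.1 = 0.48884


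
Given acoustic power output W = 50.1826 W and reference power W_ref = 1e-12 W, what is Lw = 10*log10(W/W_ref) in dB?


W / W_ref = 50.1826 / 1e-12 = 5.01826e+13
Lw = 10 * log10(5.01826e+13) = 137.01 dB


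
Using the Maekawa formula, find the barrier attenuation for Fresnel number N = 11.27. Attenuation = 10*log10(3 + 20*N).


3 + 20*N = 3 + 20*11.27 = 228.4
Att = 10*log10(228.4) = 23.587 dB


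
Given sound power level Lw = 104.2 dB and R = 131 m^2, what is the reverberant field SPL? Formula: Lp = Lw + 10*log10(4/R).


4/R = 4/131 = 0.0305344
Lp = 104.2 + 10*log10(0.0305344) = 89.048 dB


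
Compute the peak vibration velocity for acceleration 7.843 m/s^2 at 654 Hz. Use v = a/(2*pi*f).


omega = 2*pi*f = 2*pi*654 = 4109.2 rad/s
v = a / omega = 7.843 / 4109.2 = 0.0019086 m/s


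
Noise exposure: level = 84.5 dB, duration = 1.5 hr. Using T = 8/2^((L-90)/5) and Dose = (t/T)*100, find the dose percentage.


T_allowed = 8 / 2^((84.5 - 90)/5) = 17.1484 hr
Dose = 1.5 / 17.1484 * 100 = 8.7472 %


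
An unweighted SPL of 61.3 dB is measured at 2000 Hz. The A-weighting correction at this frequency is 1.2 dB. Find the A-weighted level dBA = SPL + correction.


A-weighting table: 2000 Hz -> 1.2 dB correction
SPL_A = SPL + correction = 61.3 + (1.2) = 62.5 dBA


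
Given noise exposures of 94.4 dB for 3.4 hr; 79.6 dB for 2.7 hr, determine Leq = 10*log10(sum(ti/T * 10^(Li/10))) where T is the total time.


T_total = 3.4 + 2.7 = 6.1 hr
(3.4/6.1) * 10^(94.4/10) = 1.53514e+09
(2.7/6.1) * 10^(79.6/10) = 4.03677e+07
Sum = 1.53514e+09 + 4.03677e+07 = 1.57551e+09
Leq = 10*log10(1.57551e+09) = 91.974 dB


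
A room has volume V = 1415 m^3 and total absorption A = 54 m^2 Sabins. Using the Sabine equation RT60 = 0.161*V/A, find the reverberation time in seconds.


RT60 = 0.161 * 1415 / 54 = 4.2188 s


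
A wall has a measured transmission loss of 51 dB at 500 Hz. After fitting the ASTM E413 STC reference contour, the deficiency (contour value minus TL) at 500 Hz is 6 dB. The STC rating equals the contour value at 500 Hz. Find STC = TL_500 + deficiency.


By ASTM E413, STC = value of the fitted reference contour at 500 Hz.
Contour value at 500 Hz = TL_500 + deficiency = 51 + 6 = 57
STC = 57


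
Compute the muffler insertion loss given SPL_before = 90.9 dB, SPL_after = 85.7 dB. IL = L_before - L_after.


Insertion loss = SPL without muffler - SPL with muffler
IL = 90.9 - 85.7 = 5.2 dB


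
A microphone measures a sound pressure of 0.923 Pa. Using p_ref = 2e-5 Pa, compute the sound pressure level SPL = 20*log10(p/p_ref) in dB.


p / p_ref = 0.923 / 2e-5 = 46150
SPL = 20 * log10(46150) = 93.283 dB


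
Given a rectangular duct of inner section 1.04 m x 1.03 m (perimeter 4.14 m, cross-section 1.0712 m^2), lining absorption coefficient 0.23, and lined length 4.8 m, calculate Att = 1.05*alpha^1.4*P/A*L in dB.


alpha^1.4 = 0.23^1.4 = 0.127767
Attenuation rate = 1.05 * alpha^1.4 * P / A
= 1.05 * 0.127767 * 4.14 / 1.0712 = 0.518487 dB/m
Total Att = 0.518487 * 4.8 = 2.4887 dB


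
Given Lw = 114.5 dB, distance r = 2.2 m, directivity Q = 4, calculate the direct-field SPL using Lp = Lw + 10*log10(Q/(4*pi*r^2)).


4*pi*r^2 = 4*pi*2.2^2 = 60.8212 m^2
Q / (4*pi*r^2) = 4 / 60.8212 = 0.0657665
Lp = 114.5 + 10*log10(0.0657665) = 102.68 dB


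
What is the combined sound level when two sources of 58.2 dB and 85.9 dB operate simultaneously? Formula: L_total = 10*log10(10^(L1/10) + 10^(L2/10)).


10^(58.2/10) = 660693
10^(85.9/10) = 3.89045e+08
Sum = 660693 + 3.89045e+08 = 3.89706e+08
L_total = 10*log10(3.89706e+08) = 85.907 dB


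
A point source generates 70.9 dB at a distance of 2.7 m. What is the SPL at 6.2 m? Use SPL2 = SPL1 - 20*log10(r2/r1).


r2/r1 = 6.2/2.7 = 2.2963
Correction = 20*log10(2.2963) = 7.22057 dB
SPL2 = 70.9 - 7.22057 = 63.679 dB


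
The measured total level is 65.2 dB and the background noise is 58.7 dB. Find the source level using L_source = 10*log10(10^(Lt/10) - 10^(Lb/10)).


10^(65.2/10) = 3.31131e+06
10^(58.7/10) = 741310
Difference = 3.31131e+06 - 741310 = 2.57e+06
L_source = 10*log10(2.57e+06) = 64.099 dB


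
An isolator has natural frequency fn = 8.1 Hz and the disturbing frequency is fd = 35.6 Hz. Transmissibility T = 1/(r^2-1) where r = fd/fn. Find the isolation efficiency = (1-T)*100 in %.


r = 35.6 / 8.1 = 4.39506
r^2 - 1 = 4.39506^2 - 1 = 18.3166
T = 1/18.3166 = 0.0545953
Efficiency = (1 - 0.0545953)*100 = 94.54 %


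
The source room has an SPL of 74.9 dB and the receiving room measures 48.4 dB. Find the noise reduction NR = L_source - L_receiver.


NR = L_source - L_receiver (difference between source and receiving room levels)
NR = 74.9 - 48.4 = 26.5 dB


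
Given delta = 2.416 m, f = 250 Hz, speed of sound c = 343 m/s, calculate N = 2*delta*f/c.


N = 2*delta*f/c = 2*delta/lambda, where lambda = c/f
lambda = 343 / 250 = 1.372 m
N = 2 * 2.416 / 1.372 = 3.5219


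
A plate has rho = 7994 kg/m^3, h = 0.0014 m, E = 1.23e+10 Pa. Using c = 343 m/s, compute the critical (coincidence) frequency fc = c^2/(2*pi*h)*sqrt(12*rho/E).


12*rho/E = 12*7994/1.23e+10 = 7.79902e-06
sqrt(12*rho/E) = sqrt(7.79902e-06) = 0.00279267
c^2/(2*pi*h) = 343^2/(2*pi*0.0014) = 1.33746e+07
fc = 1.33746e+07 * 0.00279267 = 37351 Hz


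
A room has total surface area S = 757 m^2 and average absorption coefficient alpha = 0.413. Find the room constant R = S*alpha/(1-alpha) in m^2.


R = 757 * 0.413 / (1 - 0.413) = 532.61 m^2


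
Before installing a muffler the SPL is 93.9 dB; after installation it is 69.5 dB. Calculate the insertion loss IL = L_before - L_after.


Insertion loss = SPL without muffler - SPL with muffler
IL = 93.9 - 69.5 = 24.4 dB


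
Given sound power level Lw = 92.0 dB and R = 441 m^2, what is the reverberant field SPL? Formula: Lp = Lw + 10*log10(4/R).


4/R = 4/441 = 0.00907029
Lp = 92.0 + 10*log10(0.00907029) = 71.576 dB


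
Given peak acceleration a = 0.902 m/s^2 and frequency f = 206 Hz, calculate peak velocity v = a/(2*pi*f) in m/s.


omega = 2*pi*f = 2*pi*206 = 1294.34 rad/s
v = a / omega = 0.902 / 1294.34 = 0.00069688 m/s


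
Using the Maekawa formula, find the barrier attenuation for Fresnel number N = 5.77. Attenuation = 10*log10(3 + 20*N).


3 + 20*N = 3 + 20*5.77 = 118.4
Att = 10*log10(118.4) = 20.734 dB


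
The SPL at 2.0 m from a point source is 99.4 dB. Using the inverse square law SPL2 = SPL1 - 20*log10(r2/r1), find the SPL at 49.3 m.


r2/r1 = 49.3/2.0 = 24.65
Correction = 20*log10(24.65) = 27.8363 dB
SPL2 = 99.4 - 27.8363 = 71.564 dB


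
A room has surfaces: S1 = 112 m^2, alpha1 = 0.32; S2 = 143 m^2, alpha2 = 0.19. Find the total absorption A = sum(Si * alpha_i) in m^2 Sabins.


112 * 0.32 = 35.84
143 * 0.19 = 27.17
A_total = 35.84 + 27.17 = 63.01 m^2


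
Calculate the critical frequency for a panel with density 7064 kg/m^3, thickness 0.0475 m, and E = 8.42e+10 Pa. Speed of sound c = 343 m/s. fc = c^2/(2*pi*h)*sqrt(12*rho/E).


12*rho/E = 12*7064/8.42e+10 = 1.00675e-06
sqrt(12*rho/E) = sqrt(1.00675e-06) = 0.00100337
c^2/(2*pi*h) = 343^2/(2*pi*0.0475) = 394198
fc = 394198 * 0.00100337 = 395.53 Hz


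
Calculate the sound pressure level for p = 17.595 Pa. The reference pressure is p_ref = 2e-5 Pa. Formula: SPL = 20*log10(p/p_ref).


p / p_ref = 17.595 / 2e-5 = 879750
SPL = 20 * log10(879750) = 118.89 dB


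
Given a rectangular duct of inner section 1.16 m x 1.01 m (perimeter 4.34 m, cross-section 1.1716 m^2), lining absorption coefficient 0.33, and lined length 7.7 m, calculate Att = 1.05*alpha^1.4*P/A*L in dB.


alpha^1.4 = 0.33^1.4 = 0.211797
Attenuation rate = 1.05 * alpha^1.4 * P / A
= 1.05 * 0.211797 * 4.34 / 1.1716 = 0.823796 dB/m
Total Att = 0.823796 * 7.7 = 6.3432 dB


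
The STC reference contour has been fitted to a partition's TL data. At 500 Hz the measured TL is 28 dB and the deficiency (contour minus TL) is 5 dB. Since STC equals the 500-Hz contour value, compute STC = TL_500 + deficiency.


By ASTM E413, STC = value of the fitted reference contour at 500 Hz.
Contour value at 500 Hz = TL_500 + deficiency = 28 + 5 = 33
STC = 33


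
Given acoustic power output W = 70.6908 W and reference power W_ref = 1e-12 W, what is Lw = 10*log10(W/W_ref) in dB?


W / W_ref = 70.6908 / 1e-12 = 7.06908e+13
Lw = 10 * log10(7.06908e+13) = 138.49 dB


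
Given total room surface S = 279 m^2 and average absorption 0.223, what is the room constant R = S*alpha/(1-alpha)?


R = 279 * 0.223 / (1 - 0.223) = 80.073 m^2


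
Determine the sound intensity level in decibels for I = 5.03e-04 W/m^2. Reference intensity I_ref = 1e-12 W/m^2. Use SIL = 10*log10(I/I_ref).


I / I_ref = 5.03e-04 / 1e-12 = 5.03e+08
SIL = 10 * log10(5.03e+08) = 87.016 dB


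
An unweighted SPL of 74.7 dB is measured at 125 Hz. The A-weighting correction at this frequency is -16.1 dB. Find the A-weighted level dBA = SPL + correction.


A-weighting table: 125 Hz -> -16.1 dB correction
SPL_A = SPL + correction = 74.7 + (-16.1) = 58.6 dBA


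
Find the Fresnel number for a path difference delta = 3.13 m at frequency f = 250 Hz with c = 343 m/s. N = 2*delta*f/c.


N = 2*delta*f/c = 2*delta/lambda, where lambda = c/f
lambda = 343 / 250 = 1.372 m
N = 2 * 3.13 / 1.372 = 4.5627


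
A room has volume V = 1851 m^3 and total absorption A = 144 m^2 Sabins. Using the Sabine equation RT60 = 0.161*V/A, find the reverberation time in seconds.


RT60 = 0.161 * 1851 / 144 = 2.0695 s


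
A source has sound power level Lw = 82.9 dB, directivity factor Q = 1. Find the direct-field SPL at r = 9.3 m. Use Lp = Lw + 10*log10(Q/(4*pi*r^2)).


4*pi*r^2 = 4*pi*9.3^2 = 1086.87 m^2
Q / (4*pi*r^2) = 1 / 1086.87 = 0.000920073
Lp = 82.9 + 10*log10(0.000920073) = 52.538 dB


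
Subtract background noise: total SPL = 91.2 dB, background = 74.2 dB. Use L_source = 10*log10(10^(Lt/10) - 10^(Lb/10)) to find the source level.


10^(91.2/10) = 1.31826e+09
10^(74.2/10) = 2.63027e+07
Difference = 1.31826e+09 - 2.63027e+07 = 1.29196e+09
L_source = 10*log10(1.29196e+09) = 91.112 dB


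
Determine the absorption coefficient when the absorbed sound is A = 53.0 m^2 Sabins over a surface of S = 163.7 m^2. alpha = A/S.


Absorption coefficient = absorbed power / incident power
alpha = A / S = 53.0 / 163.7 = 0.32376


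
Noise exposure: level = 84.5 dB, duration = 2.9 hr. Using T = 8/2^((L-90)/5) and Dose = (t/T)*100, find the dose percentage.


T_allowed = 8 / 2^((84.5 - 90)/5) = 17.1484 hr
Dose = 2.9 / 17.1484 * 100 = 16.911 %


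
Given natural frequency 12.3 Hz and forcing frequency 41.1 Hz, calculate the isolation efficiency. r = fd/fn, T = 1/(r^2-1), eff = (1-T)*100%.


r = 41.1 / 12.3 = 3.34146
r^2 - 1 = 3.34146^2 - 1 = 10.1654
T = 1/10.1654 = 0.0983729
Efficiency = (1 - 0.0983729)*100 = 90.163 %


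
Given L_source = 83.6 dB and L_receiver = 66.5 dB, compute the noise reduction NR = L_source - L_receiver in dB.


NR = L_source - L_receiver (difference between source and receiving room levels)
NR = 83.6 - 66.5 = 17.1 dB


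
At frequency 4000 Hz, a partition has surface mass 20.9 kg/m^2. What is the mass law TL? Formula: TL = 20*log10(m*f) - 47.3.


m * f = 20.9 * 4000 = 83600
20*log10(83600) = 98.4441 dB
TL = 98.4441 - 47.3 = 51.144 dB


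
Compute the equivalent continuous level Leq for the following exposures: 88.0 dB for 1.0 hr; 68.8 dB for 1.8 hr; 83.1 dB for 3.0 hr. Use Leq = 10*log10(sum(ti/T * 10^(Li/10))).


T_total = 1.0 + 1.8 + 3.0 = 5.8 hr
(1.0/5.8) * 10^(88.0/10) = 1.08786e+08
(1.8/5.8) * 10^(68.8/10) = 2.35421e+06
(3.0/5.8) * 10^(83.1/10) = 1.05607e+08
Sum = 1.08786e+08 + 2.35421e+06 + 1.05607e+08 = 2.16747e+08
Leq = 10*log10(2.16747e+08) = 83.36 dB


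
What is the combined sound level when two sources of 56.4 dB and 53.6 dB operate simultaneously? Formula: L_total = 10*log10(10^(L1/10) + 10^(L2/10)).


10^(56.4/10) = 436516
10^(53.6/10) = 229087
Sum = 436516 + 229087 = 665603
L_total = 10*log10(665603) = 58.232 dB


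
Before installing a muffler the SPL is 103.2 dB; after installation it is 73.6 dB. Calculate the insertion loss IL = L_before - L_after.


Insertion loss = SPL without muffler - SPL with muffler
IL = 103.2 - 73.6 = 29.6 dB


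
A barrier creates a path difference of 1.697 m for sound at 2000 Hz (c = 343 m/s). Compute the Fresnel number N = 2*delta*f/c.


N = 2*delta*f/c = 2*delta/lambda, where lambda = c/f
lambda = 343 / 2000 = 0.1715 m
N = 2 * 1.697 / 0.1715 = 19.79


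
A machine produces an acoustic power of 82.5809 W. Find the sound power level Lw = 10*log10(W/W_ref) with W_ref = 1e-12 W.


W / W_ref = 82.5809 / 1e-12 = 8.25809e+13
Lw = 10 * log10(8.25809e+13) = 139.17 dB


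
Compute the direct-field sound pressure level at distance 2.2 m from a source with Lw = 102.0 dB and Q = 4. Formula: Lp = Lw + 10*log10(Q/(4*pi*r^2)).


4*pi*r^2 = 4*pi*2.2^2 = 60.8212 m^2
Q / (4*pi*r^2) = 4 / 60.8212 = 0.0657665
Lp = 102.0 + 10*log10(0.0657665) = 90.18 dB


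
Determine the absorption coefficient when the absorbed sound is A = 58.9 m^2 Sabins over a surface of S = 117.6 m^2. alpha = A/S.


Absorption coefficient = absorbed power / incident power
alpha = A / S = 58.9 / 117.6 = 0.50085


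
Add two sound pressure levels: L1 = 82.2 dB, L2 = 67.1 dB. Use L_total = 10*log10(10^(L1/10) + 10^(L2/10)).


10^(82.2/10) = 1.65959e+08
10^(67.1/10) = 5.12861e+06
Sum = 1.65959e+08 + 5.12861e+06 = 1.71088e+08
L_total = 10*log10(1.71088e+08) = 82.332 dB


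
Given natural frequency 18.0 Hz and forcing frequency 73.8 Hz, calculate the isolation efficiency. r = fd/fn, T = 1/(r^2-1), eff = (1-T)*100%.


r = 73.8 / 18.0 = 4.1
r^2 - 1 = 4.1^2 - 1 = 15.81
T = 1/15.81 = 0.0632511
Efficiency = (1 - 0.0632511)*100 = 93.675 %


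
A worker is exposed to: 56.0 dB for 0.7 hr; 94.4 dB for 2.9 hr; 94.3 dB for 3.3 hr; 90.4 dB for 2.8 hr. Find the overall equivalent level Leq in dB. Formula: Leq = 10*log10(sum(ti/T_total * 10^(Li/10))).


T_total = 0.7 + 2.9 + 3.3 + 2.8 = 9.7 hr
(0.7/9.7) * 10^(56.0/10) = 28729.4
(2.9/9.7) * 10^(94.4/10) = 8.23429e+08
(3.3/9.7) * 10^(94.3/10) = 9.15677e+08
(2.8/9.7) * 10^(90.4/10) = 3.16509e+08
Sum = 28729.4 + 8.23429e+08 + 9.15677e+08 + 3.16509e+08 = 2.05564e+09
Leq = 10*log10(2.05564e+09) = 93.129 dB


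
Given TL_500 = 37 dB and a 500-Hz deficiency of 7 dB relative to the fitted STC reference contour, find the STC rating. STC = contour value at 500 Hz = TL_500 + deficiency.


By ASTM E413, STC = value of the fitted reference contour at 500 Hz.
Contour value at 500 Hz = TL_500 + deficiency = 37 + 7 = 44
STC = 44


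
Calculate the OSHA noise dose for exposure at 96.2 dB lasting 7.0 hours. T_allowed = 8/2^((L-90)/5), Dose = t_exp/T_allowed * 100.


T_allowed = 8 / 2^((96.2 - 90)/5) = 3.38698 hr
Dose = 7.0 / 3.38698 * 100 = 206.67 %


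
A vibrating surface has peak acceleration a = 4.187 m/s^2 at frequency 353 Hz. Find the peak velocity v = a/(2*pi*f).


omega = 2*pi*f = 2*pi*353 = 2217.96 rad/s
v = a / omega = 4.187 / 2217.96 = 0.0018878 m/s


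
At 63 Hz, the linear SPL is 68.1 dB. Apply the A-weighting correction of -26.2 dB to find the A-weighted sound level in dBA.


A-weighting table: 63 Hz -> -26.2 dB correction
SPL_A = SPL + correction = 68.1 + (-26.2) = 41.9 dBA


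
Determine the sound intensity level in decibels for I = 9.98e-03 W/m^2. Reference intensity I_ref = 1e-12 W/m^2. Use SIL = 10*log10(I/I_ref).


I / I_ref = 9.98e-03 / 1e-12 = 9.98e+09
SIL = 10 * log10(9.98e+09) = 99.991 dB


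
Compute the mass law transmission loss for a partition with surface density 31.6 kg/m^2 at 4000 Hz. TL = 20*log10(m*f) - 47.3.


m * f = 31.6 * 4000 = 126400
20*log10(126400) = 102.035 dB
TL = 102.035 - 47.3 = 54.735 dB


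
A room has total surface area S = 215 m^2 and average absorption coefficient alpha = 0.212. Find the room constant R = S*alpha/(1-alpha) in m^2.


R = 215 * 0.212 / (1 - 0.212) = 57.843 m^2


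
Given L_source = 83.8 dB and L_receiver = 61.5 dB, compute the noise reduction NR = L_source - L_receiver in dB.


NR = L_source - L_receiver (difference between source and receiving room levels)
NR = 83.8 - 61.5 = 22.3 dB


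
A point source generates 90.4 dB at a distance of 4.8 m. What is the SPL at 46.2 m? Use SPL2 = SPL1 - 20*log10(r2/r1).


r2/r1 = 46.2/4.8 = 9.625
Correction = 20*log10(9.625) = 19.668 dB
SPL2 = 90.4 - 19.668 = 70.732 dB


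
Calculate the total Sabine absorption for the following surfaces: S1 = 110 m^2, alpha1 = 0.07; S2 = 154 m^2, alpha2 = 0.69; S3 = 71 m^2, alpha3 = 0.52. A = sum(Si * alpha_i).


110 * 0.07 = 7.7
154 * 0.69 = 106.26
71 * 0.52 = 36.92
A_total = 7.7 + 106.26 + 36.92 = 150.88 m^2


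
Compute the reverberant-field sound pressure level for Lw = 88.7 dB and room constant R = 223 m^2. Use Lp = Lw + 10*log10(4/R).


4/R = 4/223 = 0.0179372
Lp = 88.7 + 10*log10(0.0179372) = 71.238 dB


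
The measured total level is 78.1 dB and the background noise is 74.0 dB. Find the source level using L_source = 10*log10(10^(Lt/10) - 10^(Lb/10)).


10^(78.1/10) = 6.45654e+07
10^(74.0/10) = 2.51189e+07
Difference = 6.45654e+07 - 2.51189e+07 = 3.94465e+07
L_source = 10*log10(3.94465e+07) = 75.96 dB


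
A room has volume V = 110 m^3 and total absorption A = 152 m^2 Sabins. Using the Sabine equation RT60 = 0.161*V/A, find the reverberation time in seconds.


RT60 = 0.161 * 110 / 152 = 0.11651 s


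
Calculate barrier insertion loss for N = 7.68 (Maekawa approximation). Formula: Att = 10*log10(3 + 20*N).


3 + 20*N = 3 + 20*7.68 = 156.6
Att = 10*log10(156.6) = 21.948 dB


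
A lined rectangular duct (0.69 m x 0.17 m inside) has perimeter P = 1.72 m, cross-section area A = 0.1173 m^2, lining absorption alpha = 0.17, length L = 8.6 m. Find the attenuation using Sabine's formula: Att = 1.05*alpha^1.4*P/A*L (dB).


alpha^1.4 = 0.17^1.4 = 0.0836813
Attenuation rate = 1.05 * alpha^1.4 * P / A
= 1.05 * 0.0836813 * 1.72 / 0.1173 = 1.28839 dB/m
Total Att = 1.28839 * 8.6 = 11.08 dB


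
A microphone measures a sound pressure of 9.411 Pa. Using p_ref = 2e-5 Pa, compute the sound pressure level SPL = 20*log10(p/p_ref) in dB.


p / p_ref = 9.411 / 2e-5 = 470550
SPL = 20 * log10(470550) = 113.45 dB
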